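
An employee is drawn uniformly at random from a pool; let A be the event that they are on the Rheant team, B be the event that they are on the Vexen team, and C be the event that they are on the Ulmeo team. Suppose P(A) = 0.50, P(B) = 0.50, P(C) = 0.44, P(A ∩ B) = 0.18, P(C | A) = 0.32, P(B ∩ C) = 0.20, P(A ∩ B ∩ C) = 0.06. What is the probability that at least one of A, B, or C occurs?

P(A ∩ C) = P(A)·P(C|A) = 0.50 × 0.32 = 0.16
Apply inclusion-exclusion:
P(A ∪ B ∪ C) = 0.50 + 0.50 + 0.44 − 0.18 − 0.16 − 0.20 + 0.06 = 0.96

0.96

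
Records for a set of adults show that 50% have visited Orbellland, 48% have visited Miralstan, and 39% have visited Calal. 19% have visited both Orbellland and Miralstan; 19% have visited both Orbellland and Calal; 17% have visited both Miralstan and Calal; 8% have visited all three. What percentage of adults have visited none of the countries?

Apply inclusion-exclusion:
P(≥1) = 50 + 48 + 39 − 19 − 19 − 17 + 8 = 90%
P(none) = 100% − 90% = 10%

10%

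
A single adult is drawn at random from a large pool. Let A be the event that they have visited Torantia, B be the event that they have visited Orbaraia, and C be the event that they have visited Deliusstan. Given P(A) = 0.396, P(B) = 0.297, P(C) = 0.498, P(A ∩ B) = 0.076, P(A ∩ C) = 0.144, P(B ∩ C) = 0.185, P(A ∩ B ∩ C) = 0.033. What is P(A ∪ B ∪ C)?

Using inclusion–exclusion:
P(A ∪ B ∪ C) = 0.396 + 0.297 + 0.498 − 0.076 − 0.144 − 0.185 + 0.033 = 0.819

0.819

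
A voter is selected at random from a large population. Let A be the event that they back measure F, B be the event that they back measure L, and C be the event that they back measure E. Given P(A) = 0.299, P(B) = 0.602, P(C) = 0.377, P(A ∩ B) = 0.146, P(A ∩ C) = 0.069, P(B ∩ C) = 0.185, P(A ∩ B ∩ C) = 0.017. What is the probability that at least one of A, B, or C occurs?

By inclusion–exclusion:
P(A ∪ B ∪ C) = 0.299 + 0.602 + 0.377 − 0.146 − 0.069 − 0.185 + 0.017 = 0.895

0.895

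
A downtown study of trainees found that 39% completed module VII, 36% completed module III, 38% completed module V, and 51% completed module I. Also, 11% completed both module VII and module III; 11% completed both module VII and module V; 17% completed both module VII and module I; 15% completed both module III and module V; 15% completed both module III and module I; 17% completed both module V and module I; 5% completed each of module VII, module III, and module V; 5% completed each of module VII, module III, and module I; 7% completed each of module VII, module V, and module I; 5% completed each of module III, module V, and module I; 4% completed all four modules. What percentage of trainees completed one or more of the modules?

96%

P(≥1) = 39 + 36 + 38 + 51 − 11 − 11 − 17 − 15 − 15 − 17 + 5 + 5 + 7 + 5 − 4 = 96%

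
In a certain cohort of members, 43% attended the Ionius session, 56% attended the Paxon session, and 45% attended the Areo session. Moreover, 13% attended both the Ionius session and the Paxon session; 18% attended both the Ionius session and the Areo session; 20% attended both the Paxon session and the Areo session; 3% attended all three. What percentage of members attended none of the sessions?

4%

P(union) = 43 + 56 + 45 − 13 − 18 − 20 + 3 = 96%
P(none) = 100% − 96% = 4%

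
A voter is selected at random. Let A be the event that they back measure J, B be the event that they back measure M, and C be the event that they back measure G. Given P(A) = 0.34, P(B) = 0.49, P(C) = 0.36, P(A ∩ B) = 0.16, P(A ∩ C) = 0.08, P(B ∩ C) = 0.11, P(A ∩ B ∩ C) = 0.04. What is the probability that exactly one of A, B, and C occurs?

Using the inclusion–exclusion count for exactly one event:
P(exactly one) = 0.34 + 0.49 + 0.36 − 2·0.16 − 2·0.08 − 2·0.11 + 3·0.04 = 0.61

0.61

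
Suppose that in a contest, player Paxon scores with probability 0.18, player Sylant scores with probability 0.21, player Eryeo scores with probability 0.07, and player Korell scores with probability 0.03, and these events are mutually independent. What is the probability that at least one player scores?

0.41561962

P(none) = (1 − 0.18) × (1 − 0.21) × (1 − 0.07) × (1 − 0.03) = 0.82 × 0.79 × 0.93 × 0.97 = 0.58438038
P(at least one) = 1 − 0.58438038 = 0.41561962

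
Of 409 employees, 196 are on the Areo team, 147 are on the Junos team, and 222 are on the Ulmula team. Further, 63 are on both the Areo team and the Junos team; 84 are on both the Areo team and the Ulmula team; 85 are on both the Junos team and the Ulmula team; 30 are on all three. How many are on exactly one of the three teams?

|exactly one| = 196 + 147 + 222 − 2·63 − 2·84 − 2·85 + 3·30 = 191

191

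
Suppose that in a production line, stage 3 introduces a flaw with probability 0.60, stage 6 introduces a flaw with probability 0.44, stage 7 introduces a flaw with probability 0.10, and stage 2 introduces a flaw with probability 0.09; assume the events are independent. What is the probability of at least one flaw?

P(none) = (1 − 0.60) × (1 − 0.44) × (1 − 0.10) × (1 − 0.09) = 0.40 × 0.56 × 0.90 × 0.91 = 0.183456
P(at least one) = 1 − 0.183456 = 0.816544

0.816544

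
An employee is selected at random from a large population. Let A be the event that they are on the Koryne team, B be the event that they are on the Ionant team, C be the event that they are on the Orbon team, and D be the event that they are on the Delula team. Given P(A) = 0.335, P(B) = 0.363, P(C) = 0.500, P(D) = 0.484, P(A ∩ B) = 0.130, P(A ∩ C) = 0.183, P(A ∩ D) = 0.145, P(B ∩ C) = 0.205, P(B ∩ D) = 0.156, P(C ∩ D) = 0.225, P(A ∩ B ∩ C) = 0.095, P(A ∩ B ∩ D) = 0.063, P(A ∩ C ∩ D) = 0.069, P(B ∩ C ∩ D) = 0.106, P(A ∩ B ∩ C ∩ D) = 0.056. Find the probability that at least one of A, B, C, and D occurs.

0.915

Using inclusion–exclusion:
P(A ∪ B ∪ C ∪ D) = 0.335 + 0.363 + 0.500 + 0.484 − 0.130 − 0.183 − 0.145 − 0.205 − 0.156 − 0.225 + 0.095 + 0.063 + 0.069 + 0.106 − 0.056 = 0.915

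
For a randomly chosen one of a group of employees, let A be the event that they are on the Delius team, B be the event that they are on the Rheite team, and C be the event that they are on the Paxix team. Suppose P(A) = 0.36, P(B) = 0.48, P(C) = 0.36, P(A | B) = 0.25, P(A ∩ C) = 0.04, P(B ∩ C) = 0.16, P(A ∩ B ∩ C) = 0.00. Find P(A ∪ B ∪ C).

0.88

P(A ∩ B) = P(B)·P(A|B) = 0.48 × 0.25 = 0.12
P(A ∪ B ∪ C) = 0.36 + 0.48 + 0.36 − 0.12 − 0.04 − 0.16 + 0.00 = 0.88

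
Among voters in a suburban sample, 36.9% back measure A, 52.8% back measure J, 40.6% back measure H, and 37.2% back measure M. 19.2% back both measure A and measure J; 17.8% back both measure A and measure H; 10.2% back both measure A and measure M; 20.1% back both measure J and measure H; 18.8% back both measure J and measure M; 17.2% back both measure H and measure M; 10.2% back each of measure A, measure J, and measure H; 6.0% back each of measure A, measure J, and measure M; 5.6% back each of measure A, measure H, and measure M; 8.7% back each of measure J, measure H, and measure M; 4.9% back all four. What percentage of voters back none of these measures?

Inclusion–exclusion gives
P(at least one) = 36.9 + 52.8 + 40.6 + 37.2 − 19.2 − 17.8 − 10.2 − 20.1 − 18.8 − 17.2 + 10.2 + 6.0 + 5.6 + 8.7 − 4.9 = 89.8%
P(none) = 100% − 89.8% = 10.2%

10.2%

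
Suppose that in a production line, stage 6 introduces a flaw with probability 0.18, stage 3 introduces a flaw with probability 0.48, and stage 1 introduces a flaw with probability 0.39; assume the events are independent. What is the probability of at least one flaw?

P(none) = (1 − 0.18) × (1 − 0.48) × (1 − 0.39) = 0.82 × 0.52 × 0.61 = 0.260104
P(at least one) = 1 − 0.260104 = 0.739896

0.739896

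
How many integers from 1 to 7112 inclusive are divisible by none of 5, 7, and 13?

Inclusion–exclusion gives
⌊7112/5⌋ + ⌊7112/7⌋ + ⌊7112/13⌋ − ⌊7112/35⌋ − ⌊7112/65⌋ − ⌊7112/91⌋ + ⌊7112/455⌋ = 1422 + 1016 + 547 − 203 − 109 − 78 + 15 = 2610
7112 − 2610 = 4502

4502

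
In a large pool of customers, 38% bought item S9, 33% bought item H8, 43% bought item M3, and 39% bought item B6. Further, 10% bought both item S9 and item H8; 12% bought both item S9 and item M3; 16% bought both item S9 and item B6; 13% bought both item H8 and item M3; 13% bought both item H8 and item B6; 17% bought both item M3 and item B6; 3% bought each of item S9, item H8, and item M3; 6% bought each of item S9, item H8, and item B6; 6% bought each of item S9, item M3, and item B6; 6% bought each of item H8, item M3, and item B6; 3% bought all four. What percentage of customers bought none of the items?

10%

P(≥1) = 38 + 33 + 43 + 39 − 10 − 12 − 16 − 13 − 13 − 17 + 3 + 6 + 6 + 6 − 3 = 90%
P(none) = 100% − 90% = 10%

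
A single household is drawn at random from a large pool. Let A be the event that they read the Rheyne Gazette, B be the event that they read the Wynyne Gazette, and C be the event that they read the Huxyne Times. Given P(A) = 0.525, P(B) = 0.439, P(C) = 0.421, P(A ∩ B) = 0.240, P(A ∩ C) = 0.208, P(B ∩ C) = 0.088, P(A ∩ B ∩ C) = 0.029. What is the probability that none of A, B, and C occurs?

0.122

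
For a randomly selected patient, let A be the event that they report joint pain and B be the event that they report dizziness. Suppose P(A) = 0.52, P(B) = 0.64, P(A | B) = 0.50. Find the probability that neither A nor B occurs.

P(A ∩ B) = P(B)·P(A|B) = 0.64 × 0.50 = 0.32
P(A ∪ B) = 0.52 + 0.64 − 0.32 = 0.84
P(none) = 1 − 0.84 = 0.16

0.16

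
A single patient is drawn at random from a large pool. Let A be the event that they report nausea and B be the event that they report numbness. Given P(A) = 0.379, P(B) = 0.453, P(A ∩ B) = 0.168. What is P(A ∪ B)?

P(A ∪ B) = 0.379 + 0.453 − 0.168 = 0.664

0.664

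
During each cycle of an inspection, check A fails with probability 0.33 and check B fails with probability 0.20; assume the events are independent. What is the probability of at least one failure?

0.464

Independence gives P(none) = ∏(1 − pᵢ).
P(none) = (1 − 0.33) × (1 − 0.20) = 0.67 × 0.80 = 0.536
P(at least one) = 1 − 0.536 = 0.464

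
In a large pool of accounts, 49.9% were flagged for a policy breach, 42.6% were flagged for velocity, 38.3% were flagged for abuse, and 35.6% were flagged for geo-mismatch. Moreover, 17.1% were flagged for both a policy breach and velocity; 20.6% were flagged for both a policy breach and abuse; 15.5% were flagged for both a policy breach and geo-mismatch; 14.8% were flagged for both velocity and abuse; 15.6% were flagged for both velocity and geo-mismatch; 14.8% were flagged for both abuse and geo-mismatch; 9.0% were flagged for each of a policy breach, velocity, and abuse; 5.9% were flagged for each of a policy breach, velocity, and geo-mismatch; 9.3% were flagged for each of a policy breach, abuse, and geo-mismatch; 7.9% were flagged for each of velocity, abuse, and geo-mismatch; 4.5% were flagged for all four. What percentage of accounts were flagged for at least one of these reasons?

95.6%

Inclusion–exclusion gives
P(union) = 49.9 + 42.6 + 38.3 + 35.6 − 17.1 − 20.6 − 15.5 − 14.8 − 15.6 − 14.8 + 9.0 + 5.9 + 9.3 + 7.9 − 4.5 = 95.6%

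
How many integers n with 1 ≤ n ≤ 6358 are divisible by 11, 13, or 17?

1337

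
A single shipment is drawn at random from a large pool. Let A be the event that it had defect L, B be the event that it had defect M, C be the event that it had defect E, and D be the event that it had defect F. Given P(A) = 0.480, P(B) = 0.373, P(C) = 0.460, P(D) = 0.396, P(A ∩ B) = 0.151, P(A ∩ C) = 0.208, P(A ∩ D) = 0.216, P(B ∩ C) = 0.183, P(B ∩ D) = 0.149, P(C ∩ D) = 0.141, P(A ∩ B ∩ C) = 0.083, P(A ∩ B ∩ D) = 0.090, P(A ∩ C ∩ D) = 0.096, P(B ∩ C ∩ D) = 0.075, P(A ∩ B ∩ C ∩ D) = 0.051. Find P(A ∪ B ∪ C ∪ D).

Using inclusion–exclusion:
P(A ∪ B ∪ C ∪ D) = 0.480 + 0.373 + 0.460 + 0.396 − 0.151 − 0.208 − 0.216 − 0.183 − 0.149 − 0.141 + 0.083 + 0.090 + 0.096 + 0.075 − 0.051 = 0.954

0.954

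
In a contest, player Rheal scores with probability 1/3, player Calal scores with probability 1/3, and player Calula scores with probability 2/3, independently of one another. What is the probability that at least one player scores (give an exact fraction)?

Independence gives P(none) = ∏(1 − pᵢ).
P(none) = (1 − 1/3) × (1 − 1/3) × (1 − 2/3) = 2/3 × 2/3 × 1/3 = 4/27
P(at least one) = 1 − 4/27 = 23/27

23/27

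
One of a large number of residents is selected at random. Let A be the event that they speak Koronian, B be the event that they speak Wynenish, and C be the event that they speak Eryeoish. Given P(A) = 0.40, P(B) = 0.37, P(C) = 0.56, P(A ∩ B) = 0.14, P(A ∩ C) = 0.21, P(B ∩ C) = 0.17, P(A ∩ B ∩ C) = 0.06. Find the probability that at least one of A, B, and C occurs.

0.87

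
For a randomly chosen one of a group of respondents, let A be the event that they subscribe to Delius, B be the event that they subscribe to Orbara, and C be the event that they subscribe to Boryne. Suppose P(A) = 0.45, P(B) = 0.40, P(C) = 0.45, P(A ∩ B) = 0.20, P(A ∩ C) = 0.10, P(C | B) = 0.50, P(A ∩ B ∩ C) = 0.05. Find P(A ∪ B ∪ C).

0.85

P(B ∩ C) = P(B)·P(C|B) = 0.40 × 0.50 = 0.20
Apply inclusion-exclusion:
P(A ∪ B ∪ C) = 0.45 + 0.40 + 0.45 − 0.20 − 0.10 − 0.20 + 0.05 = 0.85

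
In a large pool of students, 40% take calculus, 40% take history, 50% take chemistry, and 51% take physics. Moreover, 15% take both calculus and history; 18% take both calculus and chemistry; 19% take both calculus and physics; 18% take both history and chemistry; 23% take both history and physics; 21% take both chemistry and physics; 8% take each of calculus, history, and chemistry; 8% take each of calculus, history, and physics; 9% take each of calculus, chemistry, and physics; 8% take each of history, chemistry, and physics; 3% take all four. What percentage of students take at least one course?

P(at least one) = 40 + 40 + 50 + 51 − 15 − 18 − 19 − 18 − 23 − 21 + 8 + 8 + 9 + 8 − 3 = 97%

97%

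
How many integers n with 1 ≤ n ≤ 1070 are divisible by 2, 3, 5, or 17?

801

floor(1070/2) + floor(1070/3) + floor(1070/5) + floor(1070/17) − floor(1070/6) − floor(1070/10) − floor(1070/34) − floor(1070/15) − floor(1070/51) − floor(1070/85) + floor(1070/30) + floor(1070/102) + floor(1070/170) + floor(1070/255) − floor(1070/510) = 535 + 356 + 214 + 62 − 178 − 107 − 31 − 71 − 20 − 12 + 35 + 10 + 6 + 4 − 2 = 801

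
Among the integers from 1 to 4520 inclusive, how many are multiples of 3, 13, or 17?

1901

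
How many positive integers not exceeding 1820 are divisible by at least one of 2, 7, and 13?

By inclusion-exclusion,
⌊1820/2⌋ + ⌊1820/7⌋ + ⌊1820/13⌋ − ⌊1820/14⌋ − ⌊1820/26⌋ − ⌊1820/91⌋ + ⌊1820/182⌋ = 910 + 260 + 140 − 130 − 70 − 20 + 10 = 1100

1100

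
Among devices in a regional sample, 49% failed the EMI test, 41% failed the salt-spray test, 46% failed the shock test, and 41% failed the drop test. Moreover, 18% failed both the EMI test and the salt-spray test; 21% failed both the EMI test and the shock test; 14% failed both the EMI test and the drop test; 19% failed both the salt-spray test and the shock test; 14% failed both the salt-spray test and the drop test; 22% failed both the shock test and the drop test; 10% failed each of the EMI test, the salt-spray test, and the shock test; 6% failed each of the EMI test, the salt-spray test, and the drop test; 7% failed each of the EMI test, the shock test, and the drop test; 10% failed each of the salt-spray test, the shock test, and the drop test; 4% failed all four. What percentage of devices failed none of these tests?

2%

P(≥1) = 49 + 41 + 46 + 41 − 18 − 21 − 14 − 19 − 14 − 22 + 10 + 6 + 7 + 10 − 4 = 98%
P(none) = 100% − 98% = 2%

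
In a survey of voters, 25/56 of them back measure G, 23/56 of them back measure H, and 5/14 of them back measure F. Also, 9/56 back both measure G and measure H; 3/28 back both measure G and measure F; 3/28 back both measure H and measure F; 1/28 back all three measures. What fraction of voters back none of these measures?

1/8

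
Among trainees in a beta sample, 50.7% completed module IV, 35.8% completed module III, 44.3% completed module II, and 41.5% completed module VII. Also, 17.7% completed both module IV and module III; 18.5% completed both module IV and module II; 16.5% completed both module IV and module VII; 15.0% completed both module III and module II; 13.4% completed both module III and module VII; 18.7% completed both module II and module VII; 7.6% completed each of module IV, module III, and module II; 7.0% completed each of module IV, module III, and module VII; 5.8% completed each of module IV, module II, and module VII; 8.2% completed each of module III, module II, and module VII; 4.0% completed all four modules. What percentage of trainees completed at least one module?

Inclusion–exclusion gives
P(union) = 50.7 + 35.8 + 44.3 + 41.5 − 17.7 − 18.5 − 16.5 − 15.0 − 13.4 − 18.7 + 7.6 + 7.0 + 5.8 + 8.2 − 4.0 = 97.1%

97.1%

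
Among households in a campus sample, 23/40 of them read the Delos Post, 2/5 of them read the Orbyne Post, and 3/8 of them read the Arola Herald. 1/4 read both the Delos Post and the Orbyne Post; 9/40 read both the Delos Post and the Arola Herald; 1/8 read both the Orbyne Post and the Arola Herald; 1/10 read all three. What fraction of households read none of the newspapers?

3/20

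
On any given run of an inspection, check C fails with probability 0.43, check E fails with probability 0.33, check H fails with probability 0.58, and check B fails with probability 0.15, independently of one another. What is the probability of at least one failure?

Independence gives P(none) = ∏(1 − pᵢ).
P(none) = (1 − 0.43) × (1 − 0.33) × (1 − 0.58) × (1 − 0.15) = 0.57 × 0.67 × 0.42 × 0.85 = 0.1363383
P(at least one) = 1 − 0.1363383 = 0.8636617

0.8636617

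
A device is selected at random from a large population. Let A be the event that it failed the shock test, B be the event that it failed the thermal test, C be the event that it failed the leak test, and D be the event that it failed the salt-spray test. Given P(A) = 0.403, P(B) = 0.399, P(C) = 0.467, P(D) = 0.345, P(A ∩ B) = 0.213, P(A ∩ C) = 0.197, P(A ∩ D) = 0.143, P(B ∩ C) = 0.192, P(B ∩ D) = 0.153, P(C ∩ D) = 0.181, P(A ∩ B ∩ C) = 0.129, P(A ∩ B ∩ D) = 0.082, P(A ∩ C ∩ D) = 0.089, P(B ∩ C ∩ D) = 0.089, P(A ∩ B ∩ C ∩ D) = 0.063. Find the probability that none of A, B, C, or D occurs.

By inclusion-exclusion,
P(A ∪ B ∪ C ∪ D) = 0.403 + 0.399 + 0.467 + 0.345 − 0.213 − 0.197 − 0.143 − 0.192 − 0.153 − 0.181 + 0.129 + 0.082 + 0.089 + 0.089 − 0.063 = 0.861
P(none) = 1 − 0.861 = 0.139

0.139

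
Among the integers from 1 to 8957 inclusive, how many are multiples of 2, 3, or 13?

6201

Inclusion–exclusion gives
⌊8957/2⌋ + ⌊8957/3⌋ + ⌊8957/13⌋ − ⌊8957/6⌋ − ⌊8957/26⌋ − ⌊8957/39⌋ + ⌊8957/78⌋ = 4478 + 2985 + 689 − 1492 − 344 − 229 + 114 = 6201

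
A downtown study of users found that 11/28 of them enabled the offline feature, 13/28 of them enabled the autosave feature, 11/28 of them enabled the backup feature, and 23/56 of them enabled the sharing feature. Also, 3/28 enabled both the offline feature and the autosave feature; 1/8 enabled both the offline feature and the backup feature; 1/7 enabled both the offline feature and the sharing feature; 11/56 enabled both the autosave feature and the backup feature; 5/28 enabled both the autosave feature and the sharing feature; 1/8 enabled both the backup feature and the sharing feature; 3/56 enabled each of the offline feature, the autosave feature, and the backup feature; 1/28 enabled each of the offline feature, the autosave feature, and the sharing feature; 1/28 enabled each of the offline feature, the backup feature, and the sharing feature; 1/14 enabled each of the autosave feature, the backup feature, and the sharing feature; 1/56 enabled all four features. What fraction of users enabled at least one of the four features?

27/28

Using inclusion–exclusion:
P(≥1) = 11/28 + 13/28 + 11/28 + 23/56 − 3/28 − 1/8 − 1/7 − 11/56 − 5/28 − 1/8 + 3/56 + 1/28 + 1/28 + 1/14 − 1/56 = 27/28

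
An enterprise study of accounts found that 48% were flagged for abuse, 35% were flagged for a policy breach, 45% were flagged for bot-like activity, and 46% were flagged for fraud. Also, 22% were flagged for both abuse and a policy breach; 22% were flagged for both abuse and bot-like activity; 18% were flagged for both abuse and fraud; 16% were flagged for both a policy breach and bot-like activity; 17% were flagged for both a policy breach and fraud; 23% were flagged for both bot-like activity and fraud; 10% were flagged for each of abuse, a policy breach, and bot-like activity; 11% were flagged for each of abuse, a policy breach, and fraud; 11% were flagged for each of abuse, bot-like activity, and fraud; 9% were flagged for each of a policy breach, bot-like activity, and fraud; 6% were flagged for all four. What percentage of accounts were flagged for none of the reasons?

By inclusion-exclusion,
P(at least one) = 48 + 35 + 45 + 46 − 22 − 22 − 18 − 16 − 17 − 23 + 10 + 11 + 11 + 9 − 6 = 91%
P(none) = 100% − 91% = 9%

9%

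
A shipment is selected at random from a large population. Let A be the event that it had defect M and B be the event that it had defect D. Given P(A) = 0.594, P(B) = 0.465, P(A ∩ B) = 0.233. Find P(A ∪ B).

0.826

Apply inclusion-exclusion:
P(A ∪ B) = 0.594 + 0.465 − 0.233 = 0.826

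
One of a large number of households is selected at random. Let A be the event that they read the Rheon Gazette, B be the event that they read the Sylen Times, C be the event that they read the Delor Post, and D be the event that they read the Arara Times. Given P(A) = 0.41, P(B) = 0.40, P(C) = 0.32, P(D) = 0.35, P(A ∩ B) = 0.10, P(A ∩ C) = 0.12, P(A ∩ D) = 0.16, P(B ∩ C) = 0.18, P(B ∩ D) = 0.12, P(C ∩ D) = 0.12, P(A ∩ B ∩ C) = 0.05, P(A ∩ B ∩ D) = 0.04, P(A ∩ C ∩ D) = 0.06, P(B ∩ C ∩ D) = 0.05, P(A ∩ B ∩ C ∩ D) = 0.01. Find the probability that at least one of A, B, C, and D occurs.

0.87

P(A ∪ B ∪ C ∪ D) = 0.41 + 0.40 + 0.32 + 0.35 − 0.10 − 0.12 − 0.16 − 0.18 − 0.12 − 0.12 + 0.05 + 0.04 + 0.06 + 0.05 − 0.01 = 0.87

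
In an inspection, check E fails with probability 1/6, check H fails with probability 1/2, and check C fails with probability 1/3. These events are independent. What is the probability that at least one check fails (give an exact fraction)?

P(none) = (1 − 1/6) × (1 − 1/2) × (1 − 1/3) = 5/6 × 1/2 × 2/3 = 5/18
P(at least one) = 1 − 5/18 = 13/18

13/18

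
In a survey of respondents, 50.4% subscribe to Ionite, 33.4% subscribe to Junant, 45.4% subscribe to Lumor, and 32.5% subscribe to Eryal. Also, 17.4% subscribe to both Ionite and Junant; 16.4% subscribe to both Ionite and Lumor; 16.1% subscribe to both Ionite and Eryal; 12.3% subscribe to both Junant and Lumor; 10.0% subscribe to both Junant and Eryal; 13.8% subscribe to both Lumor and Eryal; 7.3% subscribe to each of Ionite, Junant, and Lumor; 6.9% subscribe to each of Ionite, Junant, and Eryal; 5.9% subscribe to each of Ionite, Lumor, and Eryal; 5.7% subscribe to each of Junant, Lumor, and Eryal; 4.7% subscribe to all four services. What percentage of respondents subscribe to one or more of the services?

By inclusion–exclusion:
P(at least one) = 50.4 + 33.4 + 45.4 + 32.5 − 17.4 − 16.4 − 16.1 − 12.3 − 10.0 − 13.8 + 7.3 + 6.9 + 5.9 + 5.7 − 4.7 = 96.8%

96.8%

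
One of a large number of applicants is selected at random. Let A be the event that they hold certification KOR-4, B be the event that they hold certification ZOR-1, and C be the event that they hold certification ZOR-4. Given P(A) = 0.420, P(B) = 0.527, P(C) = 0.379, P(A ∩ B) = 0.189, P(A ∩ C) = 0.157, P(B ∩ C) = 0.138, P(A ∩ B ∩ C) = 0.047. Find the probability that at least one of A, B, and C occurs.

0.889

P(A ∪ B ∪ C) = 0.420 + 0.527 + 0.379 − 0.189 − 0.157 − 0.138 + 0.047 = 0.889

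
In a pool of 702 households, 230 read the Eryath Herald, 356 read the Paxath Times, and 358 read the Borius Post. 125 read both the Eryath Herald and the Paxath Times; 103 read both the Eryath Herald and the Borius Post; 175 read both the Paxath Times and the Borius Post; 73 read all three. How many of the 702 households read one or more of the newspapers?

614

Using inclusion–exclusion:
N(≥1) = 230 + 356 + 358 − 125 − 103 − 175 + 73 = 614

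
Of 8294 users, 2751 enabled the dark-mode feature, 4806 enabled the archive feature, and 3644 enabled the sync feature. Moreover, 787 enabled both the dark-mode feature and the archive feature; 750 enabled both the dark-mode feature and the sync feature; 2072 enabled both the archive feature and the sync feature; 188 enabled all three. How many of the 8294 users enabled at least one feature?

7780

|at least one| = 2751 + 4806 + 3644 − 787 − 750 − 2072 + 188 = 7780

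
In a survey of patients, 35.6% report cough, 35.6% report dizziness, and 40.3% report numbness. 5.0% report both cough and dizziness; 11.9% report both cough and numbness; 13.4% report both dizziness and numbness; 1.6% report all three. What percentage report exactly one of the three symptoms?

P(exactly one) = 35.6 + 35.6 + 40.3 − 2·5.0 − 2·11.9 − 2·13.4 + 3·1.6 = 55.7%

55.7%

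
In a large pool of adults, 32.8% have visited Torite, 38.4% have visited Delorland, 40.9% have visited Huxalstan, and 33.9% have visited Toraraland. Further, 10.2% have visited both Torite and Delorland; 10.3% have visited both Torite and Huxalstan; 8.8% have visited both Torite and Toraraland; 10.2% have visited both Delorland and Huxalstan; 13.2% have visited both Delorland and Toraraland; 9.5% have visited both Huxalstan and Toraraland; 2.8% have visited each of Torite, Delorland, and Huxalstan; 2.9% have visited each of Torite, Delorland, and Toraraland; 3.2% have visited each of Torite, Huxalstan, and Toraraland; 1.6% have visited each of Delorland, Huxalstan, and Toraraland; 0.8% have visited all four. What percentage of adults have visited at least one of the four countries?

93.5%

Using inclusion–exclusion:
P(≥1) = 32.8 + 38.4 + 40.9 + 33.9 − 10.2 − 10.3 − 8.8 − 10.2 − 13.2 − 9.5 + 2.8 + 2.9 + 3.2 + 1.6 − 0.8 = 93.5%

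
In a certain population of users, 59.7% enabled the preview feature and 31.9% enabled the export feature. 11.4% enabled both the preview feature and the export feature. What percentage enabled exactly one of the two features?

P(exactly one) = 59.7 + 31.9 − 2·11.4 = 68.8%

68.8%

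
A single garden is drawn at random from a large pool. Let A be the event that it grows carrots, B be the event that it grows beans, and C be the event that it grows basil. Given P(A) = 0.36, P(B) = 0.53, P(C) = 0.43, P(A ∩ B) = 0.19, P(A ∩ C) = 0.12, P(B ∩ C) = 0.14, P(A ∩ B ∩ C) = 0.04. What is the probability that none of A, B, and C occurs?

0.09

P(A ∪ B ∪ C) = 0.36 + 0.53 + 0.43 − 0.19 − 0.12 − 0.14 + 0.04 = 0.91
P(none) = 1 − 0.91 = 0.09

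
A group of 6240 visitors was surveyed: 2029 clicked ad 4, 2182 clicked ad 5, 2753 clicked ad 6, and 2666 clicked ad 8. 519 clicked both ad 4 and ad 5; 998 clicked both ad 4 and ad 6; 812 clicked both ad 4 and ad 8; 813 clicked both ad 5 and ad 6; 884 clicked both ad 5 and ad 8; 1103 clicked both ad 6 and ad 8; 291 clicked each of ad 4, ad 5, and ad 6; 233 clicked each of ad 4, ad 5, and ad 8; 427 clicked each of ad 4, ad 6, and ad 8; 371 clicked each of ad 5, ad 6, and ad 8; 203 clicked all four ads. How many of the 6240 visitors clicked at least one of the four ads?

|union| = 2029 + 2182 + 2753 + 2666 − 519 − 998 − 812 − 813 − 884 − 1103 + 291 + 233 + 427 + 371 − 203 = 5620

5620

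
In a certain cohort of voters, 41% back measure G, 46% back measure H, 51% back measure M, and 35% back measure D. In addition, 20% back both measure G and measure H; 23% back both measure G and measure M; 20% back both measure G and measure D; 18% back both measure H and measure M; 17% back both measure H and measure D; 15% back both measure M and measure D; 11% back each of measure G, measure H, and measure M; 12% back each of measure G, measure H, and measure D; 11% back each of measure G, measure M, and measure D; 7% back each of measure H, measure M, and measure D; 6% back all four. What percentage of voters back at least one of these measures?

P(at least one) = 41 + 46 + 51 + 35 − 20 − 23 − 20 − 18 − 17 − 15 + 11 + 12 + 11 + 7 − 6 = 95%

95%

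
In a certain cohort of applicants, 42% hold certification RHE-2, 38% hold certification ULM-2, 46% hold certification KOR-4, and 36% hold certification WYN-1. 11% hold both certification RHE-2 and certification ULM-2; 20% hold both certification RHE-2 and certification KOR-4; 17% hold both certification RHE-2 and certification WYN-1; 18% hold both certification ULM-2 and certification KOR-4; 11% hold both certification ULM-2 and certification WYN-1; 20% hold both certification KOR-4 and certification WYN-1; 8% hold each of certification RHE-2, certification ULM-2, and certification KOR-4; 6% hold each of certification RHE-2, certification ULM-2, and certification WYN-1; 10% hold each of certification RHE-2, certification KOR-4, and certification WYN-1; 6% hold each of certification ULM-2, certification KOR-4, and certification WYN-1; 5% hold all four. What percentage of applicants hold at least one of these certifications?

90%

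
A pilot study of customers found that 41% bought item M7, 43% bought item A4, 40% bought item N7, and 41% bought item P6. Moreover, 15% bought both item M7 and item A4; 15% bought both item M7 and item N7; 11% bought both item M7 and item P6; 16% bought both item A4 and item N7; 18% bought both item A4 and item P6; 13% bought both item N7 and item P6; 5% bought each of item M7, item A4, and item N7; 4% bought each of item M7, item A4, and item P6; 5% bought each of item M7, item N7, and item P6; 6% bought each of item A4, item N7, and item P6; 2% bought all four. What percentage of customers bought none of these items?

Inclusion–exclusion gives
P(≥1) = 41 + 43 + 40 + 41 − 15 − 15 − 11 − 16 − 18 − 13 + 5 + 4 + 5 + 6 − 2 = 95%
P(none) = 100% − 95% = 5%

5%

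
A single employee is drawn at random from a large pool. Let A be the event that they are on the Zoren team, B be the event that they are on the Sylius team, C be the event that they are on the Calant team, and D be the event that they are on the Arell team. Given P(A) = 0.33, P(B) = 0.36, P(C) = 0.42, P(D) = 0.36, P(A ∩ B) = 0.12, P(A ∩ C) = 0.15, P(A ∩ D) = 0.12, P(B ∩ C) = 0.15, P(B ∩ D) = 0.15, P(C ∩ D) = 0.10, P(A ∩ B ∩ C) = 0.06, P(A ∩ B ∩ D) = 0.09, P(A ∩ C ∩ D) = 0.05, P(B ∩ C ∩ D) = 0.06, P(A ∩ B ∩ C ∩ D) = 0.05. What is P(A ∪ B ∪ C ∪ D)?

0.89

P(A ∪ B ∪ C ∪ D) = 0.33 + 0.36 + 0.42 + 0.36 − 0.12 − 0.15 − 0.12 − 0.15 − 0.15 − 0.10 + 0.06 + 0.09 + 0.05 + 0.06 − 0.05 = 0.89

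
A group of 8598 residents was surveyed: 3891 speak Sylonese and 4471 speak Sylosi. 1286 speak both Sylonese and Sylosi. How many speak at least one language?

Apply inclusion-exclusion:
|at least one| = 3891 + 4471 − 1286 = 7076

7076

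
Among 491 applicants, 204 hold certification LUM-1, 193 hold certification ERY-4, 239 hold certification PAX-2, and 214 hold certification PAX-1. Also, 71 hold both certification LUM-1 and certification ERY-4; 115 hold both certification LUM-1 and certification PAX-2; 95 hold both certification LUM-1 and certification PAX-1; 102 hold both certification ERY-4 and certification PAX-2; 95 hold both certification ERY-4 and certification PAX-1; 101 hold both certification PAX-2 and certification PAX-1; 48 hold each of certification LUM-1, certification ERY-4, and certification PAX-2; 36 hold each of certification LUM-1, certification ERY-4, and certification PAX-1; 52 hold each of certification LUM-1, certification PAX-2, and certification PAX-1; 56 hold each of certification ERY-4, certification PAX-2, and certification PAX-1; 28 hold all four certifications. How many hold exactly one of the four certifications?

156

Using the inclusion–exclusion count for exactly one event:
|exactly one| = 204 + 193 + 239 + 214 − 2·71 − 2·115 − 2·95 − 2·102 − 2·95 − 2·101 + 3·48 + 3·36 + 3·52 + 3·56 − 4·28 = 156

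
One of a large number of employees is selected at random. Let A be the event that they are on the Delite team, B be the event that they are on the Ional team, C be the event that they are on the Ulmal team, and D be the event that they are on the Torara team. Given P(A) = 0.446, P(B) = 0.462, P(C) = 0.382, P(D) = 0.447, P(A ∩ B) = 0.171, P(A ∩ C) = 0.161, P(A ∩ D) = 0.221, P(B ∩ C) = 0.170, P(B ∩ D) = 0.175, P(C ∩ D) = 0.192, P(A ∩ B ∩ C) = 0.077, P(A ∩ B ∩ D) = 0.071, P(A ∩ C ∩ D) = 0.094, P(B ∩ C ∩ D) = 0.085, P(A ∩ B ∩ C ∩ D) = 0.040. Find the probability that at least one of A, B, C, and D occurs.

0.934

Inclusion–exclusion gives
P(A ∪ B ∪ C ∪ D) = 0.446 + 0.462 + 0.382 + 0.447 − 0.171 − 0.161 − 0.221 − 0.170 − 0.175 − 0.192 + 0.077 + 0.071 + 0.094 + 0.085 − 0.040 = 0.934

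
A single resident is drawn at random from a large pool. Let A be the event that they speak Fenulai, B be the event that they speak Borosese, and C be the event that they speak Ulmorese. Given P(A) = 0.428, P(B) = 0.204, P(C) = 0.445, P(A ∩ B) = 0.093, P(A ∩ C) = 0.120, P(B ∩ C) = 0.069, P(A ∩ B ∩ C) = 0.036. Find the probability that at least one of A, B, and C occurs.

0.831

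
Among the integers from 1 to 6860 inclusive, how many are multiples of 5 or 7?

2156

By inclusion–exclusion:
⌊6860/5⌋ + ⌊6860/7⌋ − ⌊6860/35⌋ = 1372 + 980 − 196 = 2156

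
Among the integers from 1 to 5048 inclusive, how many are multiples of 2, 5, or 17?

3147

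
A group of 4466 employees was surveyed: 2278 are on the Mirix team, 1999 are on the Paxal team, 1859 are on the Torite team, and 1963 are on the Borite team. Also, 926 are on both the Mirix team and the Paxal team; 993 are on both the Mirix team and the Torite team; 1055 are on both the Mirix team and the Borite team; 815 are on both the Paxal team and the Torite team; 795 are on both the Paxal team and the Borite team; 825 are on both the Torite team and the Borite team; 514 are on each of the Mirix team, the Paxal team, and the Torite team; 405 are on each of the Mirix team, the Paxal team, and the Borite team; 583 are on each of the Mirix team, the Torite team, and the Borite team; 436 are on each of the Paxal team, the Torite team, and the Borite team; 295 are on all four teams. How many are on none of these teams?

By inclusion-exclusion,
|union| = 2278 + 1999 + 1859 + 1963 − 926 − 993 − 1055 − 815 − 795 − 825 + 514 + 405 + 583 + 436 − 295 = 4333
None: 4466 − 4333 = 133

133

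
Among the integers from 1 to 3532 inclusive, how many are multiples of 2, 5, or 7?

2321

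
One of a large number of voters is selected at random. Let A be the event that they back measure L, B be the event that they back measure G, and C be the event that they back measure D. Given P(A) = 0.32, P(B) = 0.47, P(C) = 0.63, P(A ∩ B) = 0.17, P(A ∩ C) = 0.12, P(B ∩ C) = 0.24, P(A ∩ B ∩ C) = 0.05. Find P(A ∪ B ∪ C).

0.94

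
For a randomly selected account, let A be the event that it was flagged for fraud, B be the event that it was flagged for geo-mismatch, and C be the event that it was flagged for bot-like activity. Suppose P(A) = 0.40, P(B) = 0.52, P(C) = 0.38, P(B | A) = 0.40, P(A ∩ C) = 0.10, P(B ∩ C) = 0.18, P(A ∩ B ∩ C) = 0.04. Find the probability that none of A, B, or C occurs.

P(A ∩ B) = P(A)·P(B|A) = 0.40 × 0.40 = 0.16
P(A ∪ B ∪ C) = 0.40 + 0.52 + 0.38 − 0.16 − 0.10 − 0.18 + 0.04 = 0.90
P(none) = 1 − 0.90 = 0.10

0.10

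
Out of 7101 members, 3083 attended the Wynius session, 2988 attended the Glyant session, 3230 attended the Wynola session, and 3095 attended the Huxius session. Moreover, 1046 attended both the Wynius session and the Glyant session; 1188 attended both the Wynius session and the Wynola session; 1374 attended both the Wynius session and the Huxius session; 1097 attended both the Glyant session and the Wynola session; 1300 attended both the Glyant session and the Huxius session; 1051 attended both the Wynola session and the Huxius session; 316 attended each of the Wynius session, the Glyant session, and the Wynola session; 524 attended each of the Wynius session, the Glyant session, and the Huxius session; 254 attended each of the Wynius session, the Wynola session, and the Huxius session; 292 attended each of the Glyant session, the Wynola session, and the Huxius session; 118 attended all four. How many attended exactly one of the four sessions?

1970

|exactly one| = 3083 + 2988 + 3230 + 3095 − 2·1046 − 2·1188 − 2·1374 − 2·1097 − 2·1300 − 2·1051 + 3·316 + 3·524 + 3·254 + 3·292 − 4·118 = 1970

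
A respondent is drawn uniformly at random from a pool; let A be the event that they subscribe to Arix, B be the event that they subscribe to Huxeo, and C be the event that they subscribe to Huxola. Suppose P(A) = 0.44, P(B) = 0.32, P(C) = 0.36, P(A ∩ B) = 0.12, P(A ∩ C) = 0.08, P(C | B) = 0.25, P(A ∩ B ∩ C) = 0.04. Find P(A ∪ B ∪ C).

0.88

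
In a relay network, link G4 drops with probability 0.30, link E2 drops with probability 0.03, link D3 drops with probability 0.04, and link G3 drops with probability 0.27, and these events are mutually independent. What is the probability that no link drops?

P(none) = (1 − 0.30) × (1 − 0.03) × (1 − 0.04) × (1 − 0.27) = 0.70 × 0.97 × 0.96 × 0.73 = 0.4758432

0.4758432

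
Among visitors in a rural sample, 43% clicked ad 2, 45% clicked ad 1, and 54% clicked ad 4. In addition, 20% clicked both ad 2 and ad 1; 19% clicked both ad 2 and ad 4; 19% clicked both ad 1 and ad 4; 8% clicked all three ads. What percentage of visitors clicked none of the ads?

8%

By inclusion–exclusion:
P(at least one) = 43 + 45 + 54 − 20 − 19 − 19 + 8 = 92%
P(none) = 100% − 92% = 8%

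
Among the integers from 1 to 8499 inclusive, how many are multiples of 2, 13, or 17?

By inclusion-exclusion,
⌊8499/2⌋ + ⌊8499/13⌋ + ⌊8499/17⌋ − ⌊8499/26⌋ − ⌊8499/34⌋ − ⌊8499/221⌋ + ⌊8499/442⌋ = 4249 + 653 + 499 − 326 − 249 − 38 + 19 = 4807

4807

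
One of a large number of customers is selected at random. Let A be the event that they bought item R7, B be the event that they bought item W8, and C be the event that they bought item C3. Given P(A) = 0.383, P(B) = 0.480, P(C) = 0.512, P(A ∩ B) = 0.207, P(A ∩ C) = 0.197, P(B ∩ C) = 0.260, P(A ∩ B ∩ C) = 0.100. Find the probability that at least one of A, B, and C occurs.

0.811

By inclusion-exclusion,
P(A ∪ B ∪ C) = 0.383 + 0.480 + 0.512 − 0.207 − 0.197 − 0.260 + 0.100 = 0.811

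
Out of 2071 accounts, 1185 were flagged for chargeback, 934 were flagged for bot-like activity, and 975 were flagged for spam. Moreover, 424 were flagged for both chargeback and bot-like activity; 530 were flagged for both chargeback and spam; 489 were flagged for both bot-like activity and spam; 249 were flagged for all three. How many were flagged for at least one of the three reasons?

Apply inclusion-exclusion:
N(≥1) = 1185 + 934 + 975 − 424 − 530 − 489 + 249 = 1900

1900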